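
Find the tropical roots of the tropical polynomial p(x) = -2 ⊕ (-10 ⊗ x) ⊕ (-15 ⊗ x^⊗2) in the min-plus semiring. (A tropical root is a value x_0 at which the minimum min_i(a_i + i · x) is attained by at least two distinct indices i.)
Roots: {5, 8}

Each tropical root is a break point of the lower envelope of the lines y = a_i + i · x (there are 3 lines, with slopes 0, 1, ..., 2). Only the lines that attain the minimum somewhere contribute to roots; other lines are dominated. Here the surviving (envelope) indices are i = 2, i = 1, i = 0.
Intersections between consecutive envelope lines give the roots: for adjacent envelope indices i < j the intersection is x = (a_i − a_j) / (j − i). Reading off the sorted break points: {5, 8}.
Verification: at each break x_0, at least two indices attain the minimum of min_i(a_i + i · x_0).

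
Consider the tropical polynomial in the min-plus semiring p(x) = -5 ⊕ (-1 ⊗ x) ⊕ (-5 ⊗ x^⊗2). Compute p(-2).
p(-2) = -9

A tropical monomial a ⊗ x^⊗i evaluates to a + i · x. Evaluating each term at x = -2:
  Term 0 contributes -5 + 0 · -2 = -5
  Term 1 contributes -1 + 1 · -2 = -3
  Term 2 contributes -5 + 2 · -2 = -9
p(-2) = ⊕ of these = min[-5, -3, -9] = -9.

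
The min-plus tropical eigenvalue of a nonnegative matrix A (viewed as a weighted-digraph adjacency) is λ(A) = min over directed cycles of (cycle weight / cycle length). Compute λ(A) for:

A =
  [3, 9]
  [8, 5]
λ(A) = 3

Enumerate directed cycles and compute their means (weight / length). Sample:
  cycle 0 → 0: weight = 3, length = 1, mean = 3/1 ≈ 3.000
  cycle 1 → 1: weight = 5, length = 1, mean = 5/1 ≈ 5.000
  cycle 0 → 1 → 0: weight = 17, length = 2, mean = 17/2 ≈ 8.500
  cycle 1 → 0 → 1: weight = 17, length = 2, mean = 17/2 ≈ 8.500
Minimum mean = 3.000, attained e.g. along the cycle 0 → 0 with weight 3 and length 1. So λ(A) = 3/1 = 3.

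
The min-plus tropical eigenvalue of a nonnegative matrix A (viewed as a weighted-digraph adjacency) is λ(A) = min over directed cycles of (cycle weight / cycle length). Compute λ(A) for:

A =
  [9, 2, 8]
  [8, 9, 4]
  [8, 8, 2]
λ(A) = 2

Enumerate directed cycles and compute their means (weight / length). Sample:
  cycle 0 → 0: weight = 9, length = 1, mean = 9/1 ≈ 9.000
  cycle 1 → 1: weight = 9, length = 1, mean = 9/1 ≈ 9.000
  cycle 2 → 2: weight = 2, length = 1, mean = 2/1 ≈ 2.000
  cycle 0 → 1 → 0: weight = 10, length = 2, mean = 10/2 ≈ 5.000
  cycle 0 → 2 → 0: weight = 16, length = 2, mean = 16/2 ≈ 8.000
  cycle 1 → 0 → 1: weight = 10, length = 2, mean = 10/2 ≈ 5.000
Minimum mean = 2.000, attained e.g. along the cycle 2 → 2 with weight 2 and length 1. So λ(A) = 2/1 = 2.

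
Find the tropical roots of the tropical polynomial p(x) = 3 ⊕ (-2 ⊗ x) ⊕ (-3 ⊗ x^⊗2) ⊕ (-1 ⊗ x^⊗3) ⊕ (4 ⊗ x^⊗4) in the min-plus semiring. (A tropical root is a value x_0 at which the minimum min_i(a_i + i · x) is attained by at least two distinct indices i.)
Roots: {-5, -2, 1, 5}

Each tropical root is a break point of the lower envelope of the lines y = a_i + i · x (there are 5 lines, with slopes 0, 1, ..., 4). Only the lines that attain the minimum somewhere contribute to roots; other lines are dominated. Here the surviving (envelope) indices are i = 4, i = 3, i = 2, i = 1, i = 0.
Intersections between consecutive envelope lines give the roots: for adjacent envelope indices i < j the intersection is x = (a_i − a_j) / (j − i). Reading off the sorted break points: {-5, -2, 1, 5}.
Verification: at each break x_0, at least two indices attain the minimum of min_i(a_i + i · x_0).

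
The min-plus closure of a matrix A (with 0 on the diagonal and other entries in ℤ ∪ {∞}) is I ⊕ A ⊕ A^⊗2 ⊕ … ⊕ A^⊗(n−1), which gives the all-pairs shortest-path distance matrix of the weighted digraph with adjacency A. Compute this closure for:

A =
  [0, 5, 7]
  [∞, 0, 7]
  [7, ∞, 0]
Closure =
  [0, 5, 7]
  [14, 0, 7]
  [7, 12, 0]

This is the Floyd-Warshall all-pairs shortest-path computation. For each intermediate vertex k = 0, 1, …, 2, update dist[i][j] ← min(dist[i][j], dist[i][k] + dist[k][j]). The final matrix gives, for each (i, j), the minimum total weight of any directed path from i to j (possibly empty when i = j).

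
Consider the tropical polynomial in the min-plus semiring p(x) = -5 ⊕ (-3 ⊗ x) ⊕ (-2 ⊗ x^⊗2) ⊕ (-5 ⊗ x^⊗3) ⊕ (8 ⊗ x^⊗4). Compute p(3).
p(3) = -5

A tropical monomial a ⊗ x^⊗i evaluates to a + i · x. Evaluating each term at x = 3:
  Term 0 contributes -5 + 0 · 3 = -5
  Term 1 contributes -3 + 1 · 3 = 0
  Term 2 contributes -2 + 2 · 3 = 4
  Term 3 contributes -5 + 3 · 3 = 4
  Term 4 contributes 8 + 4 · 3 = 20
p(3) = ⊕ of these = min[-5, 0, 4, 4, 20] = -5.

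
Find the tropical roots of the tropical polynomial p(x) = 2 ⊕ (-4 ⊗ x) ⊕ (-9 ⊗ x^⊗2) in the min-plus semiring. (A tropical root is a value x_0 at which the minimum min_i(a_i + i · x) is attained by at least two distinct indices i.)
Roots: {5, 6}

Each tropical root is a break point of the lower envelope of the lines y = a_i + i · x (there are 3 lines, with slopes 0, 1, ..., 2). Only the lines that attain the minimum somewhere contribute to roots; other lines are dominated. Here the surviving (envelope) indices are i = 2, i = 1, i = 0.
Intersections between consecutive envelope lines give the roots: for adjacent envelope indices i < j the intersection is x = (a_i − a_j) / (j − i). Reading off the sorted break points: {5, 6}.
Verification: at each break x_0, at least two indices attain the minimum of min_i(a_i + i · x_0).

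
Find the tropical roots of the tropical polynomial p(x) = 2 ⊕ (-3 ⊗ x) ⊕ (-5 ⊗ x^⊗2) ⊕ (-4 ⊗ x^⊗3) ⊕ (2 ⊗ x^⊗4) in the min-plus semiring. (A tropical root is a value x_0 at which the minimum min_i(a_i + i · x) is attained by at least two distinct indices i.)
Roots: {-6, -1, 2, 5}

Each tropical root is a break point of the lower envelope of the lines y = a_i + i · x (there are 5 lines, with slopes 0, 1, ..., 4). Only the lines that attain the minimum somewhere contribute to roots; other lines are dominated. Here the surviving (envelope) indices are i = 4, i = 3, i = 2, i = 1, i = 0.
Intersections between consecutive envelope lines give the roots: for adjacent envelope indices i < j the intersection is x = (a_i − a_j) / (j − i). Reading off the sorted break points: {-6, -1, 2, 5}.
Verification: at each break x_0, at least two indices attain the minimum of min_i(a_i + i · x_0).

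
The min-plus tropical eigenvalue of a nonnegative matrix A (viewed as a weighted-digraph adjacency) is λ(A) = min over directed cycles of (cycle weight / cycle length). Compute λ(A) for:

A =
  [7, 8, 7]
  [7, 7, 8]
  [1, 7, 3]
λ(A) = 3

Enumerate directed cycles and compute their means (weight / length). Sample:
  cycle 0 → 0: weight = 7, length = 1, mean = 7/1 ≈ 7.000
  cycle 1 → 1: weight = 7, length = 1, mean = 7/1 ≈ 7.000
  cycle 2 → 2: weight = 3, length = 1, mean = 3/1 ≈ 3.000
  cycle 0 → 1 → 0: weight = 15, length = 2, mean = 15/2 ≈ 7.500
  cycle 0 → 2 → 0: weight = 8, length = 2, mean = 8/2 ≈ 4.000
  cycle 1 → 0 → 1: weight = 15, length = 2, mean = 15/2 ≈ 7.500
Minimum mean = 3.000, attained e.g. along the cycle 2 → 2 with weight 3 and length 1. So λ(A) = 3/1 = 3.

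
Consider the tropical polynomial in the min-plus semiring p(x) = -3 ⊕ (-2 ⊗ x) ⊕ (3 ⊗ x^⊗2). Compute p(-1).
p(-1) = -3

A tropical monomial a ⊗ x^⊗i evaluates to a + i · x. Evaluating each term at x = -1:
  Term 0 contributes -3 + 0 · -1 = -3
  Term 1 contributes -2 + 1 · -1 = -3
  Term 2 contributes 3 + 2 · -1 = 1
p(-1) = ⊕ of these = min[-3, -3, 1] = -3.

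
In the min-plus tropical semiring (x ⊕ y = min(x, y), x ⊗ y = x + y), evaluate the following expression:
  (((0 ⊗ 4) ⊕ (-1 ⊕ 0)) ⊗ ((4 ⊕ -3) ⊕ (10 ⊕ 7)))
(((0 ⊗ 4) ⊕ (-1 ⊕ 0)) ⊗ ((4 ⊕ -3) ⊕ (10 ⊕ 7))) = -4

Expand innermost to outermost. Recall ⊕ takes the minimum of its arguments and ⊗ takes their sum. Working out the expression (((0 ⊗ 4) ⊕ (-1 ⊕ 0)) ⊗ ((4 ⊕ -3) ⊕ (10 ⊕ 7))) gives -4.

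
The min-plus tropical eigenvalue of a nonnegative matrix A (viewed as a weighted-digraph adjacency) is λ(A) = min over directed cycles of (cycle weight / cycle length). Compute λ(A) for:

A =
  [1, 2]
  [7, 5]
λ(A) = 1

Enumerate directed cycles and compute their means (weight / length). Sample:
  cycle 0 → 0: weight = 1, length = 1, mean = 1/1 ≈ 1.000
  cycle 1 → 1: weight = 5, length = 1, mean = 5/1 ≈ 5.000
  cycle 0 → 1 → 0: weight = 9, length = 2, mean = 9/2 ≈ 4.500
  cycle 1 → 0 → 1: weight = 9, length = 2, mean = 9/2 ≈ 4.500
Minimum mean = 1.000, attained e.g. along the cycle 0 → 0 with weight 1 and length 1. So λ(A) = 1/1 = 1.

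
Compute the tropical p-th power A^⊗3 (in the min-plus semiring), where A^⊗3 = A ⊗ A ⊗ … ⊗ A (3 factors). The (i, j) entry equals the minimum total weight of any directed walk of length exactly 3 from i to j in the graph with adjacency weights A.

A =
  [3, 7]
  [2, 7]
A^⊗3 =
  [9, 13]
  [8, 12]

Each entry (A^⊗3)_ij equals the minimum over all length-3 walks i = v_0 → v_1 → … → v_3 = j of Σ_t A[v_t][v_{t+1}]. For example, for (i, j) = (0, 1) we minimise over 4 possible intermediate vertex sequences; the minimum is 13, attained along the walk 0 → 0 → 0 → 1.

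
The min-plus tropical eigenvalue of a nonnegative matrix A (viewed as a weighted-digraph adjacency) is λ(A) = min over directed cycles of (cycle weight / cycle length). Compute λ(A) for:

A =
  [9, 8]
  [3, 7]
λ(A) = 11/2

Enumerate directed cycles and compute their means (weight / length). Sample:
  cycle 0 → 0: weight = 9, length = 1, mean = 9/1 ≈ 9.000
  cycle 1 → 1: weight = 7, length = 1, mean = 7/1 ≈ 7.000
  cycle 0 → 1 → 0: weight = 11, length = 2, mean = 11/2 ≈ 5.500
  cycle 1 → 0 → 1: weight = 11, length = 2, mean = 11/2 ≈ 5.500
Minimum mean = 5.500, attained e.g. along the cycle 0 → 1 → 0 with weight 11 and length 2. So λ(A) = 11/2 = 11/2.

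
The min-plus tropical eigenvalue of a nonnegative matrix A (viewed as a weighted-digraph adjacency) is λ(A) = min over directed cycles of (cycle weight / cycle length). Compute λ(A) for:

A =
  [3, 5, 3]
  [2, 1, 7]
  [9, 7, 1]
λ(A) = 1

Enumerate directed cycles and compute their means (weight / length). Sample:
  cycle 0 → 0: weight = 3, length = 1, mean = 3/1 ≈ 3.000
  cycle 1 → 1: weight = 1, length = 1, mean = 1/1 ≈ 1.000
  cycle 2 → 2: weight = 1, length = 1, mean = 1/1 ≈ 1.000
  cycle 0 → 1 → 0: weight = 7, length = 2, mean = 7/2 ≈ 3.500
  cycle 0 → 2 → 0: weight = 12, length = 2, mean = 12/2 ≈ 6.000
  cycle 1 → 0 → 1: weight = 7, length = 2, mean = 7/2 ≈ 3.500
Minimum mean = 1.000, attained e.g. along the cycle 1 → 1 with weight 1 and length 1. So λ(A) = 1/1 = 1.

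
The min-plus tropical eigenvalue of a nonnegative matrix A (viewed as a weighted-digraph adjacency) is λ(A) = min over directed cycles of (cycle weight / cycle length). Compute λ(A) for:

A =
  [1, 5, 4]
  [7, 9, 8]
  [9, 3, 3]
λ(A) = 1

Enumerate directed cycles and compute their means (weight / length). Sample:
  cycle 0 → 0: weight = 1, length = 1, mean = 1/1 ≈ 1.000
  cycle 1 → 1: weight = 9, length = 1, mean = 9/1 ≈ 9.000
  cycle 2 → 2: weight = 3, length = 1, mean = 3/1 ≈ 3.000
  cycle 0 → 1 → 0: weight = 12, length = 2, mean = 12/2 ≈ 6.000
  cycle 0 → 2 → 0: weight = 13, length = 2, mean = 13/2 ≈ 6.500
  cycle 1 → 0 → 1: weight = 12, length = 2, mean = 12/2 ≈ 6.000
Minimum mean = 1.000, attained e.g. along the cycle 0 → 0 with weight 1 and length 1. So λ(A) = 1/1 = 1.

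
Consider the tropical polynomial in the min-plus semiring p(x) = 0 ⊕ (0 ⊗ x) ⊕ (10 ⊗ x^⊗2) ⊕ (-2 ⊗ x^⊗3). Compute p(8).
p(8) = 0

A tropical monomial a ⊗ x^⊗i evaluates to a + i · x. Evaluating each term at x = 8:
  Term 0 contributes 0 + 0 · 8 = 0
  Term 1 contributes 0 + 1 · 8 = 8
  Term 2 contributes 10 + 2 · 8 = 26
  Term 3 contributes -2 + 3 · 8 = 22
p(8) = ⊕ of these = min[0, 8, 26, 22] = 0.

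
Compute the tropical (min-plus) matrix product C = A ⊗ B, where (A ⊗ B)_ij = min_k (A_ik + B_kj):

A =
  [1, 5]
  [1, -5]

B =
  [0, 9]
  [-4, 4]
A ⊗ B =
  [1, 9]
  [-9, -1]

Apply the min-plus product entry-by-entry:
  C[0][0] = min over k of (A[0][0] + B[0][0] = 1 + 0 = 1, A[0][1] + B[1][0] = 5 + -4 = 1) = 1 (attained at k = 0)
  C[0][1] = min over k of (A[0][0] + B[0][1] = 1 + 9 = 10, A[0][1] + B[1][1] = 5 + 4 = 9) = 9 (attained at k = 1)
  C[1][0] = min over k of (A[1][0] + B[0][0] = 1 + 0 = 1, A[1][1] + B[1][0] = -5 + -4 = -9) = -9 (attained at k = 1)
  C[1][1] = min over k of (A[1][0] + B[0][1] = 1 + 9 = 10, A[1][1] + B[1][1] = -5 + 4 = -1) = -1 (attained at k = 1)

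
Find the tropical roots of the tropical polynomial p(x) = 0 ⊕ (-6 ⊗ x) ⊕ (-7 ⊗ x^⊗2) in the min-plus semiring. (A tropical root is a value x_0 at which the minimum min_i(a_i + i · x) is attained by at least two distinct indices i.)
Roots: {1, 6}

Each tropical root is a break point of the lower envelope of the lines y = a_i + i · x (there are 3 lines, with slopes 0, 1, ..., 2). Only the lines that attain the minimum somewhere contribute to roots; other lines are dominated. Here the surviving (envelope) indices are i = 2, i = 1, i = 0.
Intersections between consecutive envelope lines give the roots: for adjacent envelope indices i < j the intersection is x = (a_i − a_j) / (j − i). Reading off the sorted break points: {1, 6}.
Verification: at each break x_0, at least two indices attain the minimum of min_i(a_i + i · x_0).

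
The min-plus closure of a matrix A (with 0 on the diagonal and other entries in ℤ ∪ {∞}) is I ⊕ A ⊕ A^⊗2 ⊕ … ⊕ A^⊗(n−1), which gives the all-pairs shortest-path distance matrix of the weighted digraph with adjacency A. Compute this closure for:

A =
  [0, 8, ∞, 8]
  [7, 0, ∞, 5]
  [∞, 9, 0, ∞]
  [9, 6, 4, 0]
Closure =
  [0, 8, 12, 8]
  [7, 0, 9, 5]
  [16, 9, 0, 14]
  [9, 6, 4, 0]

This is the Floyd-Warshall all-pairs shortest-path computation. For each intermediate vertex k = 0, 1, …, 3, update dist[i][j] ← min(dist[i][j], dist[i][k] + dist[k][j]). The final matrix gives, for each (i, j), the minimum total weight of any directed path from i to j (possibly empty when i = j).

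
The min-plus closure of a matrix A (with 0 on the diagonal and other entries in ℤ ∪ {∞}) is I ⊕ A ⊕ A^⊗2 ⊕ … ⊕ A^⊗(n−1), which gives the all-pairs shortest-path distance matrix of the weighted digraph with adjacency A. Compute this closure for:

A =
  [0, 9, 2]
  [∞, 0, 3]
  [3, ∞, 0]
Closure =
  [0, 9, 2]
  [6, 0, 3]
  [3, 12, 0]

This is the Floyd-Warshall all-pairs shortest-path computation. For each intermediate vertex k = 0, 1, …, 2, update dist[i][j] ← min(dist[i][j], dist[i][k] + dist[k][j]). The final matrix gives, for each (i, j), the minimum total weight of any directed path from i to j (possibly empty when i = j).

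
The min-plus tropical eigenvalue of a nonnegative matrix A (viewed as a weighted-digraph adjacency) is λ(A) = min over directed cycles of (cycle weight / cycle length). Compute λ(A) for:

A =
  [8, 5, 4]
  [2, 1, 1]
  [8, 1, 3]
λ(A) = 1

Enumerate directed cycles and compute their means (weight / length). Sample:
  cycle 0 → 0: weight = 8, length = 1, mean = 8/1 ≈ 8.000
  cycle 1 → 1: weight = 1, length = 1, mean = 1/1 ≈ 1.000
  cycle 2 → 2: weight = 3, length = 1, mean = 3/1 ≈ 3.000
  cycle 0 → 1 → 0: weight = 7, length = 2, mean = 7/2 ≈ 3.500
  cycle 0 → 2 → 0: weight = 12, length = 2, mean = 12/2 ≈ 6.000
  cycle 1 → 0 → 1: weight = 7, length = 2, mean = 7/2 ≈ 3.500
Minimum mean = 1.000, attained e.g. along the cycle 1 → 1 with weight 1 and length 1. So λ(A) = 1/1 = 1.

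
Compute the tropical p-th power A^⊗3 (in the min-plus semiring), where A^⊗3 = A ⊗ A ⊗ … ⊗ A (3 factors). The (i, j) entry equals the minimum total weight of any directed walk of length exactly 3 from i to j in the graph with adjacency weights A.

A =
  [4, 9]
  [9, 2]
A^⊗3 =
  [12, 13]
  [13, 6]

Each entry (A^⊗3)_ij equals the minimum over all length-3 walks i = v_0 → v_1 → … → v_3 = j of Σ_t A[v_t][v_{t+1}]. For example, for (i, j) = (0, 1) we minimise over 4 possible intermediate vertex sequences; the minimum is 13, attained along the walk 0 → 1 → 1 → 1.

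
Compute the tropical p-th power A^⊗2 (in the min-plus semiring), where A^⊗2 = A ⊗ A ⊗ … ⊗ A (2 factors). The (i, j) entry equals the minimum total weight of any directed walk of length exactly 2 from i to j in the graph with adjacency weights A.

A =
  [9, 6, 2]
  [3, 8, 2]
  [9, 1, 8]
A^⊗2 =
  [9, 3, 8]
  [11, 3, 5]
  [4, 9, 3]

Each entry (A^⊗2)_ij equals the minimum over all length-2 walks i = v_0 → v_1 → … → v_2 = j of Σ_t A[v_t][v_{t+1}]. For example, for (i, j) = (0, 2) we minimise over 3 possible intermediate vertex sequences; the minimum is 8, attained along the walk 0 → 1 → 2.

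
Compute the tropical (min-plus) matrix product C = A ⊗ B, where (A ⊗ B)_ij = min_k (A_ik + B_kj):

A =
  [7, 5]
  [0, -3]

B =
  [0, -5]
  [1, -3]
A ⊗ B =
  [6, 2]
  [-2, -6]

Apply the min-plus product entry-by-entry:
  C[0][0] = min over k of (A[0][0] + B[0][0] = 7 + 0 = 7, A[0][1] + B[1][0] = 5 + 1 = 6) = 6 (attained at k = 1)
  C[0][1] = min over k of (A[0][0] + B[0][1] = 7 + -5 = 2, A[0][1] + B[1][1] = 5 + -3 = 2) = 2 (attained at k = 0)
  C[1][0] = min over k of (A[1][0] + B[0][0] = 0 + 0 = 0, A[1][1] + B[1][0] = -3 + 1 = -2) = -2 (attained at k = 1)
  C[1][1] = min over k of (A[1][0] + B[0][1] = 0 + -5 = -5, A[1][1] + B[1][1] = -3 + -3 = -6) = -6 (attained at k = 1)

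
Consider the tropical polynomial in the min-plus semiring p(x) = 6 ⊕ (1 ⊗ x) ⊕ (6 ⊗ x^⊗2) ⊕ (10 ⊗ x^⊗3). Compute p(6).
p(6) = 6

A tropical monomial a ⊗ x^⊗i evaluates to a + i · x. Evaluating each term at x = 6:
  Term 0 contributes 6 + 0 · 6 = 6
  Term 1 contributes 1 + 1 · 6 = 7
  Term 2 contributes 6 + 2 · 6 = 18
  Term 3 contributes 10 + 3 · 6 = 28
p(6) = ⊕ of these = min[6, 7, 18, 28] = 6.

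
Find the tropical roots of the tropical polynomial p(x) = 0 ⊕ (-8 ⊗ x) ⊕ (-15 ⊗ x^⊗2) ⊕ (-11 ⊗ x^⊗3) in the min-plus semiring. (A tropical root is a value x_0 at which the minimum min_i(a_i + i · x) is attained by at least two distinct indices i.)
Roots: {-4, 7, 8}

Each tropical root is a break point of the lower envelope of the lines y = a_i + i · x (there are 4 lines, with slopes 0, 1, ..., 3). Only the lines that attain the minimum somewhere contribute to roots; other lines are dominated. Here the surviving (envelope) indices are i = 3, i = 2, i = 1, i = 0.
Intersections between consecutive envelope lines give the roots: for adjacent envelope indices i < j the intersection is x = (a_i − a_j) / (j − i). Reading off the sorted break points: {-4, 7, 8}.
Verification: at each break x_0, at least two indices attain the minimum of min_i(a_i + i · x_0).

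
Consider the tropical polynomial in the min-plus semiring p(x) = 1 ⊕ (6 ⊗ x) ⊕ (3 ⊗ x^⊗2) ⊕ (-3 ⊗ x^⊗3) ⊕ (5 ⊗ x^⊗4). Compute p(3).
p(3) = 1

A tropical monomial a ⊗ x^⊗i evaluates to a + i · x. Evaluating each term at x = 3:
  Term 0 contributes 1 + 0 · 3 = 1
  Term 1 contributes 6 + 1 · 3 = 9
  Term 2 contributes 3 + 2 · 3 = 9
  Term 3 contributes -3 + 3 · 3 = 6
  Term 4 contributes 5 + 4 · 3 = 17
p(3) = ⊕ of these = min[1, 9, 9, 6, 17] = 1.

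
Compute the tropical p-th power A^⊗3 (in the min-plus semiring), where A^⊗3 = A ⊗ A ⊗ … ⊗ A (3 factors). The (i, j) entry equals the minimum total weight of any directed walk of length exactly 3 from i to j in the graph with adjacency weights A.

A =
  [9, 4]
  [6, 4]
A^⊗3 =
  [14, 12]
  [14, 12]

Each entry (A^⊗3)_ij equals the minimum over all length-3 walks i = v_0 → v_1 → … → v_3 = j of Σ_t A[v_t][v_{t+1}]. For example, for (i, j) = (0, 1) we minimise over 4 possible intermediate vertex sequences; the minimum is 12, attained along the walk 0 → 1 → 1 → 1.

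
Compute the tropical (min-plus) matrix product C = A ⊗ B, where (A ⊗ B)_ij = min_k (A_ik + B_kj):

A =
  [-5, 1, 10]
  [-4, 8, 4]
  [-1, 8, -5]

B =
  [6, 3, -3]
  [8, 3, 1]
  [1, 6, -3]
A ⊗ B =
  [1, -2, -8]
  [2, -1, -7]
  [-4, 1, -8]

Apply the min-plus product entry-by-entry:
  C[0][0] = min over k of (A[0][0] + B[0][0] = -5 + 6 = 1, A[0][1] + B[1][0] = 1 + 8 = 9, A[0][2] + B[2][0] = 10 + 1 = 11) = 1 (attained at k = 0)
  C[0][1] = min over k of (A[0][0] + B[0][1] = -5 + 3 = -2, A[0][1] + B[1][1] = 1 + 3 = 4, A[0][2] + B[2][1] = 10 + 6 = 16) = -2 (attained at k = 0)
  C[0][2] = min over k of (A[0][0] + B[0][2] = -5 + -3 = -8, A[0][1] + B[1][2] = 1 + 1 = 2, A[0][2] + B[2][2] = 10 + -3 = 7) = -8 (attained at k = 0)
  C[1][0] = min over k of (A[1][0] + B[0][0] = -4 + 6 = 2, A[1][1] + B[1][0] = 8 + 8 = 16, A[1][2] + B[2][0] = 4 + 1 = 5) = 2 (attained at k = 0)
  C[1][1] = min over k of (A[1][0] + B[0][1] = -4 + 3 = -1, A[1][1] + B[1][1] = 8 + 3 = 11, A[1][2] + B[2][1] = 4 + 6 = 10) = -1 (attained at k = 0)
  C[1][2] = min over k of (A[1][0] + B[0][2] = -4 + -3 = -7, A[1][1] + B[1][2] = 8 + 1 = 9, A[1][2] + B[2][2] = 4 + -3 = 1) = -7 (attained at k = 0)
  C[2][0] = min over k of (A[2][0] + B[0][0] = -1 + 6 = 5, A[2][1] + B[1][0] = 8 + 8 = 16, A[2][2] + B[2][0] = -5 + 1 = -4) = -4 (attained at k = 2)
  C[2][1] = min over k of (A[2][0] + B[0][1] = -1 + 3 = 2, A[2][1] + B[1][1] = 8 + 3 = 11, A[2][2] + B[2][1] = -5 + 6 = 1) = 1 (attained at k = 2)
  C[2][2] = min over k of (A[2][0] + B[0][2] = -1 + -3 = -4, A[2][1] + B[1][2] = 8 + 1 = 9, A[2][2] + B[2][2] = -5 + -3 = -8) = -8 (attained at k = 2)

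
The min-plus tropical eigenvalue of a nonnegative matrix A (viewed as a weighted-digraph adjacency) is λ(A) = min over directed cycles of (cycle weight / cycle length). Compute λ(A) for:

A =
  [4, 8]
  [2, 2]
λ(A) = 2

Enumerate directed cycles and compute their means (weight / length). Sample:
  cycle 0 → 0: weight = 4, length = 1, mean = 4/1 ≈ 4.000
  cycle 1 → 1: weight = 2, length = 1, mean = 2/1 ≈ 2.000
  cycle 0 → 1 → 0: weight = 10, length = 2, mean = 10/2 ≈ 5.000
  cycle 1 → 0 → 1: weight = 10, length = 2, mean = 10/2 ≈ 5.000
Minimum mean = 2.000, attained e.g. along the cycle 1 → 1 with weight 2 and length 1. So λ(A) = 2/1 = 2.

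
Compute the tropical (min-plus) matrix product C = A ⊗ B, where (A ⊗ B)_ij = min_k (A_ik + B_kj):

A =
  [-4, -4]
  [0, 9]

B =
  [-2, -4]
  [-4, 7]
A ⊗ B =
  [-8, -8]
  [-2, -4]

Apply the min-plus product entry-by-entry:
  C[0][0] = min over k of (A[0][0] + B[0][0] = -4 + -2 = -6, A[0][1] + B[1][0] = -4 + -4 = -8) = -8 (attained at k = 1)
  C[0][1] = min over k of (A[0][0] + B[0][1] = -4 + -4 = -8, A[0][1] + B[1][1] = -4 + 7 = 3) = -8 (attained at k = 0)
  C[1][0] = min over k of (A[1][0] + B[0][0] = 0 + -2 = -2, A[1][1] + B[1][0] = 9 + -4 = 5) = -2 (attained at k = 0)
  C[1][1] = min over k of (A[1][0] + B[0][1] = 0 + -4 = -4, A[1][1] + B[1][1] = 9 + 7 = 16) = -4 (attained at k = 0)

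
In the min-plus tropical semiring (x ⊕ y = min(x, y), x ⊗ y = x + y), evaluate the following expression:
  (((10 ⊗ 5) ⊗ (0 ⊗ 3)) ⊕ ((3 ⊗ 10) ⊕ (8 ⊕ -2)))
(((10 ⊗ 5) ⊗ (0 ⊗ 3)) ⊕ ((3 ⊗ 10) ⊕ (8 ⊕ -2))) = -2

Expand innermost to outermost. Recall ⊕ takes the minimum of its arguments and ⊗ takes their sum. Working out the expression (((10 ⊗ 5) ⊗ (0 ⊗ 3)) ⊕ ((3 ⊗ 10) ⊕ (8 ⊕ -2))) gives -2.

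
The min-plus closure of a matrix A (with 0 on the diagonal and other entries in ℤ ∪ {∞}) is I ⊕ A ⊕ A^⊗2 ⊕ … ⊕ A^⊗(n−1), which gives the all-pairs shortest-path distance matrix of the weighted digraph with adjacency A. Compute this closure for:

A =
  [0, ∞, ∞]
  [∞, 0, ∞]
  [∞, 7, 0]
Closure =
  [0, ∞, ∞]
  [∞, 0, ∞]
  [∞, 7, 0]

This is the Floyd-Warshall all-pairs shortest-path computation. For each intermediate vertex k = 0, 1, …, 2, update dist[i][j] ← min(dist[i][j], dist[i][k] + dist[k][j]). The final matrix gives, for each (i, j), the minimum total weight of any directed path from i to j (possibly empty when i = j).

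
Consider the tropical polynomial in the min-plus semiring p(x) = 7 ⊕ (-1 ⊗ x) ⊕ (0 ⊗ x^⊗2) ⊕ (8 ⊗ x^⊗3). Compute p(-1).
p(-1) = -2

A tropical monomial a ⊗ x^⊗i evaluates to a + i · x. Evaluating each term at x = -1:
  Term 0 contributes 7 + 0 · -1 = 7
  Term 1 contributes -1 + 1 · -1 = -2
  Term 2 contributes 0 + 2 · -1 = -2
  Term 3 contributes 8 + 3 · -1 = 5
p(-1) = ⊕ of these = min[7, -2, -2, 5] = -2.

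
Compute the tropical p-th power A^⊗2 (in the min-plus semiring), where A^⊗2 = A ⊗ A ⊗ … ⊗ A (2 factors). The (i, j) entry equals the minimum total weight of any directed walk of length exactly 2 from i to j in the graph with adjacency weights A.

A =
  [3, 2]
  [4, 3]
A^⊗2 =
  [6, 5]
  [7, 6]

Each entry (A^⊗2)_ij equals the minimum over all length-2 walks i = v_0 → v_1 → … → v_2 = j of Σ_t A[v_t][v_{t+1}]. For example, for (i, j) = (0, 1) we minimise over 2 possible intermediate vertex sequences; the minimum is 5, attained along the walk 0 → 0 → 1.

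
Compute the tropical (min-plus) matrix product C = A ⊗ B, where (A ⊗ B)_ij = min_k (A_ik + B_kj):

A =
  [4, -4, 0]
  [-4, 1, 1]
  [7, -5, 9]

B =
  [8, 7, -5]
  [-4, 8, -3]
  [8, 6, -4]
A ⊗ B =
  [-8, 4, -7]
  [-3, 3, -9]
  [-9, 3, -8]

Apply the min-plus product entry-by-entry:
  C[0][0] = min over k of (A[0][0] + B[0][0] = 4 + 8 = 12, A[0][1] + B[1][0] = -4 + -4 = -8, A[0][2] + B[2][0] = 0 + 8 = 8) = -8 (attained at k = 1)
  C[0][1] = min over k of (A[0][0] + B[0][1] = 4 + 7 = 11, A[0][1] + B[1][1] = -4 + 8 = 4, A[0][2] + B[2][1] = 0 + 6 = 6) = 4 (attained at k = 1)
  C[0][2] = min over k of (A[0][0] + B[0][2] = 4 + -5 = -1, A[0][1] + B[1][2] = -4 + -3 = -7, A[0][2] + B[2][2] = 0 + -4 = -4) = -7 (attained at k = 1)
  C[1][0] = min over k of (A[1][0] + B[0][0] = -4 + 8 = 4, A[1][1] + B[1][0] = 1 + -4 = -3, A[1][2] + B[2][0] = 1 + 8 = 9) = -3 (attained at k = 1)
  C[1][1] = min over k of (A[1][0] + B[0][1] = -4 + 7 = 3, A[1][1] + B[1][1] = 1 + 8 = 9, A[1][2] + B[2][1] = 1 + 6 = 7) = 3 (attained at k = 0)
  C[1][2] = min over k of (A[1][0] + B[0][2] = -4 + -5 = -9, A[1][1] + B[1][2] = 1 + -3 = -2, A[1][2] + B[2][2] = 1 + -4 = -3) = -9 (attained at k = 0)
  C[2][0] = min over k of (A[2][0] + B[0][0] = 7 + 8 = 15, A[2][1] + B[1][0] = -5 + -4 = -9, A[2][2] + B[2][0] = 9 + 8 = 17) = -9 (attained at k = 1)
  C[2][1] = min over k of (A[2][0] + B[0][1] = 7 + 7 = 14, A[2][1] + B[1][1] = -5 + 8 = 3, A[2][2] + B[2][1] = 9 + 6 = 15) = 3 (attained at k = 1)
  C[2][2] = min over k of (A[2][0] + B[0][2] = 7 + -5 = 2, A[2][1] + B[1][2] = -5 + -3 = -8, A[2][2] + B[2][2] = 9 + -4 = 5) = -8 (attained at k = 1)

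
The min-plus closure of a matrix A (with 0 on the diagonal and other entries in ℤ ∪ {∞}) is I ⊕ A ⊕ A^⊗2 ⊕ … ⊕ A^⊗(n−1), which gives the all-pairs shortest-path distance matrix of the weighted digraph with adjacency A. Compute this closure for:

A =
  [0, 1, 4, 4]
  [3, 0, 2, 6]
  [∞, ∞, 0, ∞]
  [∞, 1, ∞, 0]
Closure =
  [0, 1, 3, 4]
  [3, 0, 2, 6]
  [∞, ∞, 0, ∞]
  [4, 1, 3, 0]

This is the Floyd-Warshall all-pairs shortest-path computation. For each intermediate vertex k = 0, 1, …, 3, update dist[i][j] ← min(dist[i][j], dist[i][k] + dist[k][j]). The final matrix gives, for each (i, j), the minimum total weight of any directed path from i to j (possibly empty when i = j).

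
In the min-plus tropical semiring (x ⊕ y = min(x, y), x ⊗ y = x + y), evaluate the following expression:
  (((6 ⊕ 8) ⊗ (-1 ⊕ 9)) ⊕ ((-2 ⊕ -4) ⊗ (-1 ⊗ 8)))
(((6 ⊕ 8) ⊗ (-1 ⊕ 9)) ⊕ ((-2 ⊕ -4) ⊗ (-1 ⊗ 8))) = 3

Expand innermost to outermost. Recall ⊕ takes the minimum of its arguments and ⊗ takes their sum. Working out the expression (((6 ⊕ 8) ⊗ (-1 ⊕ 9)) ⊕ ((-2 ⊕ -4) ⊗ (-1 ⊗ 8))) gives 3.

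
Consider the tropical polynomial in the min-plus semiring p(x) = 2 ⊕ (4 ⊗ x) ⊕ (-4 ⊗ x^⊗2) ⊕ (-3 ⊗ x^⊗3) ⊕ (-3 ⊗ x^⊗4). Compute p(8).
p(8) = 2

A tropical monomial a ⊗ x^⊗i evaluates to a + i · x. Evaluating each term at x = 8:
  Term 0 contributes 2 + 0 · 8 = 2
  Term 1 contributes 4 + 1 · 8 = 12
  Term 2 contributes -4 + 2 · 8 = 12
  Term 3 contributes -3 + 3 · 8 = 21
  Term 4 contributes -3 + 4 · 8 = 29
p(8) = ⊕ of these = min[2, 12, 12, 21, 29] = 2.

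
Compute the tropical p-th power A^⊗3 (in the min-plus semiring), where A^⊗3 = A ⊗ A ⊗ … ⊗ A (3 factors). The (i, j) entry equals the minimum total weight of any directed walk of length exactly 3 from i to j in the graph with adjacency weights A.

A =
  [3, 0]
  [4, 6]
A^⊗3 =
  [7, 4]
  [8, 7]

Each entry (A^⊗3)_ij equals the minimum over all length-3 walks i = v_0 → v_1 → … → v_3 = j of Σ_t A[v_t][v_{t+1}]. For example, for (i, j) = (0, 1) we minimise over 4 possible intermediate vertex sequences; the minimum is 4, attained along the walk 0 → 1 → 0 → 1.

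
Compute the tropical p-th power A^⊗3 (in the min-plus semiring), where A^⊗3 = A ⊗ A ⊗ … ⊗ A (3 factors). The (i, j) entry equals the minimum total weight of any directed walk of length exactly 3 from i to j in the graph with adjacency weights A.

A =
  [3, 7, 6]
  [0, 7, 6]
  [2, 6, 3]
A^⊗3 =
  [9, 13, 12]
  [6, 10, 9]
  [8, 12, 9]

Each entry (A^⊗3)_ij equals the minimum over all length-3 walks i = v_0 → v_1 → … → v_3 = j of Σ_t A[v_t][v_{t+1}]. For example, for (i, j) = (0, 2) we minimise over 9 possible intermediate vertex sequences; the minimum is 12, attained along the walk 0 → 0 → 0 → 2.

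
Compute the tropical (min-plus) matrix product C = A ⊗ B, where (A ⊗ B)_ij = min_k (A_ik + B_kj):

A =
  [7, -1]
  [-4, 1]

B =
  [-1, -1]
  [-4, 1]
A ⊗ B =
  [-5, 0]
  [-5, -5]

Apply the min-plus product entry-by-entry:
  C[0][0] = min over k of (A[0][0] + B[0][0] = 7 + -1 = 6, A[0][1] + B[1][0] = -1 + -4 = -5) = -5 (attained at k = 1)
  C[0][1] = min over k of (A[0][0] + B[0][1] = 7 + -1 = 6, A[0][1] + B[1][1] = -1 + 1 = 0) = 0 (attained at k = 1)
  C[1][0] = min over k of (A[1][0] + B[0][0] = -4 + -1 = -5, A[1][1] + B[1][0] = 1 + -4 = -3) = -5 (attained at k = 0)
  C[1][1] = min over k of (A[1][0] + B[0][1] = -4 + -1 = -5, A[1][1] + B[1][1] = 1 + 1 = 2) = -5 (attained at k = 0)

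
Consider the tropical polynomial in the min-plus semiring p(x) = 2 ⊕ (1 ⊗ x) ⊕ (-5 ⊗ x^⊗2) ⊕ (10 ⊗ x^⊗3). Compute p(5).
p(5) = 2

A tropical monomial a ⊗ x^⊗i evaluates to a + i · x. Evaluating each term at x = 5:
  Term 0 contributes 2 + 0 · 5 = 2
  Term 1 contributes 1 + 1 · 5 = 6
  Term 2 contributes -5 + 2 · 5 = 5
  Term 3 contributes 10 + 3 · 5 = 25
p(5) = ⊕ of these = min[2, 6, 5, 25] = 2.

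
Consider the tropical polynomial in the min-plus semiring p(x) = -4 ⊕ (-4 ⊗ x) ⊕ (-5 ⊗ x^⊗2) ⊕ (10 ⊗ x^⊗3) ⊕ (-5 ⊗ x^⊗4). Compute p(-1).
p(-1) = -9

A tropical monomial a ⊗ x^⊗i evaluates to a + i · x. Evaluating each term at x = -1:
  Term 0 contributes -4 + 0 · -1 = -4
  Term 1 contributes -4 + 1 · -1 = -5
  Term 2 contributes -5 + 2 · -1 = -7
  Term 3 contributes 10 + 3 · -1 = 7
  Term 4 contributes -5 + 4 · -1 = -9
p(-1) = ⊕ of these = min[-4, -5, -7, 7, -9] = -9.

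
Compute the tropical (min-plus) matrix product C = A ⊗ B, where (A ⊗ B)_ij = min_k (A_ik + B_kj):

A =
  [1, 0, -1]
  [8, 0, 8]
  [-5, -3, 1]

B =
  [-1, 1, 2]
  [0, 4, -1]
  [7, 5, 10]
A ⊗ B =
  [0, 2, -1]
  [0, 4, -1]
  [-6, -4, -4]

Apply the min-plus product entry-by-entry:
  C[0][0] = min over k of (A[0][0] + B[0][0] = 1 + -1 = 0, A[0][1] + B[1][0] = 0 + 0 = 0, A[0][2] + B[2][0] = -1 + 7 = 6) = 0 (attained at k = 0)
  C[0][1] = min over k of (A[0][0] + B[0][1] = 1 + 1 = 2, A[0][1] + B[1][1] = 0 + 4 = 4, A[0][2] + B[2][1] = -1 + 5 = 4) = 2 (attained at k = 0)
  C[0][2] = min over k of (A[0][0] + B[0][2] = 1 + 2 = 3, A[0][1] + B[1][2] = 0 + -1 = -1, A[0][2] + B[2][2] = -1 + 10 = 9) = -1 (attained at k = 1)
  C[1][0] = min over k of (A[1][0] + B[0][0] = 8 + -1 = 7, A[1][1] + B[1][0] = 0 + 0 = 0, A[1][2] + B[2][0] = 8 + 7 = 15) = 0 (attained at k = 1)
  C[1][1] = min over k of (A[1][0] + B[0][1] = 8 + 1 = 9, A[1][1] + B[1][1] = 0 + 4 = 4, A[1][2] + B[2][1] = 8 + 5 = 13) = 4 (attained at k = 1)
  C[1][2] = min over k of (A[1][0] + B[0][2] = 8 + 2 = 10, A[1][1] + B[1][2] = 0 + -1 = -1, A[1][2] + B[2][2] = 8 + 10 = 18) = -1 (attained at k = 1)
  C[2][0] = min over k of (A[2][0] + B[0][0] = -5 + -1 = -6, A[2][1] + B[1][0] = -3 + 0 = -3, A[2][2] + B[2][0] = 1 + 7 = 8) = -6 (attained at k = 0)
  C[2][1] = min over k of (A[2][0] + B[0][1] = -5 + 1 = -4, A[2][1] + B[1][1] = -3 + 4 = 1, A[2][2] + B[2][1] = 1 + 5 = 6) = -4 (attained at k = 0)
  C[2][2] = min over k of (A[2][0] + B[0][2] = -5 + 2 = -3, A[2][1] + B[1][2] = -3 + -1 = -4, A[2][2] + B[2][2] = 1 + 10 = 11) = -4 (attained at k = 1)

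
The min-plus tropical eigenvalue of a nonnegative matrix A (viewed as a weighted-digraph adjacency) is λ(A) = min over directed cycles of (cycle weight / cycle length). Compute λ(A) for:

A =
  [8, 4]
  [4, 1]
λ(A) = 1

Enumerate directed cycles and compute their means (weight / length). Sample:
  cycle 0 → 0: weight = 8, length = 1, mean = 8/1 ≈ 8.000
  cycle 1 → 1: weight = 1, length = 1, mean = 1/1 ≈ 1.000
  cycle 0 → 1 → 0: weight = 8, length = 2, mean = 8/2 ≈ 4.000
  cycle 1 → 0 → 1: weight = 8, length = 2, mean = 8/2 ≈ 4.000
Minimum mean = 1.000, attained e.g. along the cycle 1 → 1 with weight 1 and length 1. So λ(A) = 1/1 = 1.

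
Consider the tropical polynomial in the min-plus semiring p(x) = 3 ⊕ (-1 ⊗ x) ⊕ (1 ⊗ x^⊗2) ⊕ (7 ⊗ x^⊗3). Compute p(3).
p(3) = 2

A tropical monomial a ⊗ x^⊗i evaluates to a + i · x. Evaluating each term at x = 3:
  Term 0 contributes 3 + 0 · 3 = 3
  Term 1 contributes -1 + 1 · 3 = 2
  Term 2 contributes 1 + 2 · 3 = 7
  Term 3 contributes 7 + 3 · 3 = 16
p(3) = ⊕ of these = min[3, 2, 7, 16] = 2.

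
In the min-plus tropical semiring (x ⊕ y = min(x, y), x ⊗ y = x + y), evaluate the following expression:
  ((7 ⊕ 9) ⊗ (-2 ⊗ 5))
((7 ⊕ 9) ⊗ (-2 ⊗ 5)) = 10

Expand innermost to outermost. Recall ⊕ takes the minimum of its arguments and ⊗ takes their sum. Working out the expression ((7 ⊕ 9) ⊗ (-2 ⊗ 5)) gives 10.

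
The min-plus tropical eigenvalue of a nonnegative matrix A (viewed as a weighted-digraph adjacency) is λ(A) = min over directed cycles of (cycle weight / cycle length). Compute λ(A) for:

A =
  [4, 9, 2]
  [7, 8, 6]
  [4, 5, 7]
λ(A) = 3

Enumerate directed cycles and compute their means (weight / length). Sample:
  cycle 0 → 0: weight = 4, length = 1, mean = 4/1 ≈ 4.000
  cycle 1 → 1: weight = 8, length = 1, mean = 8/1 ≈ 8.000
  cycle 2 → 2: weight = 7, length = 1, mean = 7/1 ≈ 7.000
  cycle 0 → 1 → 0: weight = 16, length = 2, mean = 16/2 ≈ 8.000
  cycle 0 → 2 → 0: weight = 6, length = 2, mean = 6/2 ≈ 3.000
  cycle 1 → 0 → 1: weight = 16, length = 2, mean = 16/2 ≈ 8.000
Minimum mean = 3.000, attained e.g. along the cycle 0 → 2 → 0 with weight 6 and length 2. So λ(A) = 6/2 = 3.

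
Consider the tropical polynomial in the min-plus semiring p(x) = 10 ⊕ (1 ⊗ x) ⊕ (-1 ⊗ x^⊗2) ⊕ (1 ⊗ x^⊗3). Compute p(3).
p(3) = 4

A tropical monomial a ⊗ x^⊗i evaluates to a + i · x. Evaluating each term at x = 3:
  Term 0 contributes 10 + 0 · 3 = 10
  Term 1 contributes 1 + 1 · 3 = 4
  Term 2 contributes -1 + 2 · 3 = 5
  Term 3 contributes 1 + 3 · 3 = 10
p(3) = ⊕ of these = min[10, 4, 5, 10] = 4.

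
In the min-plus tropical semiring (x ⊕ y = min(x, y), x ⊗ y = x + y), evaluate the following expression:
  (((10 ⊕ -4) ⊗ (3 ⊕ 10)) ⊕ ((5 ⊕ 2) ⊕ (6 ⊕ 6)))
(((10 ⊕ -4) ⊗ (3 ⊕ 10)) ⊕ ((5 ⊕ 2) ⊕ (6 ⊕ 6))) = -1

Expand innermost to outermost. Recall ⊕ takes the minimum of its arguments and ⊗ takes their sum. Working out the expression (((10 ⊕ -4) ⊗ (3 ⊕ 10)) ⊕ ((5 ⊕ 2) ⊕ (6 ⊕ 6))) gives -1.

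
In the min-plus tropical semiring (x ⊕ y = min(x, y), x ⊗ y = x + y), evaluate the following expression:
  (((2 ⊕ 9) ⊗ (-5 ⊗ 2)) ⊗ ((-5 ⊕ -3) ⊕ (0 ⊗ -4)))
(((2 ⊕ 9) ⊗ (-5 ⊗ 2)) ⊗ ((-5 ⊕ -3) ⊕ (0 ⊗ -4))) = -6

Expand innermost to outermost. Recall ⊕ takes the minimum of its arguments and ⊗ takes their sum. Working out the expression (((2 ⊕ 9) ⊗ (-5 ⊗ 2)) ⊗ ((-5 ⊕ -3) ⊕ (0 ⊗ -4))) gives -6.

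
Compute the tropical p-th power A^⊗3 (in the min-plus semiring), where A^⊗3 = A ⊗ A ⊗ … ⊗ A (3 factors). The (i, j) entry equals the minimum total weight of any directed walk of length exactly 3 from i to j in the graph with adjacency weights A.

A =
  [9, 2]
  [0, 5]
A^⊗3 =
  [7, 4]
  [2, 7]

Each entry (A^⊗3)_ij equals the minimum over all length-3 walks i = v_0 → v_1 → … → v_3 = j of Σ_t A[v_t][v_{t+1}]. For example, for (i, j) = (0, 1) we minimise over 4 possible intermediate vertex sequences; the minimum is 4, attained along the walk 0 → 1 → 0 → 1.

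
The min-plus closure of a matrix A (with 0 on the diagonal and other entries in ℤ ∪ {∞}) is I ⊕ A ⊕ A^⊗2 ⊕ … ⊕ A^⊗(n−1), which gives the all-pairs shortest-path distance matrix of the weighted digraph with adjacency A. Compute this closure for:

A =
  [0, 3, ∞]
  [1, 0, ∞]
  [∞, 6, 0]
Closure =
  [0, 3, ∞]
  [1, 0, ∞]
  [7, 6, 0]

This is the Floyd-Warshall all-pairs shortest-path computation. For each intermediate vertex k = 0, 1, …, 2, update dist[i][j] ← min(dist[i][j], dist[i][k] + dist[k][j]). The final matrix gives, for each (i, j), the minimum total weight of any directed path from i to j (possibly empty when i = j).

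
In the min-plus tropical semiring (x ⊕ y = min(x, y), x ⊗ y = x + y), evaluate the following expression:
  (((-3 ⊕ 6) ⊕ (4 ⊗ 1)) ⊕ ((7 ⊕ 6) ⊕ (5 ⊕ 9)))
(((-3 ⊕ 6) ⊕ (4 ⊗ 1)) ⊕ ((7 ⊕ 6) ⊕ (5 ⊕ 9))) = -3

Expand innermost to outermost. Recall ⊕ takes the minimum of its arguments and ⊗ takes their sum. Working out the expression (((-3 ⊕ 6) ⊕ (4 ⊗ 1)) ⊕ ((7 ⊕ 6) ⊕ (5 ⊕ 9))) gives -3.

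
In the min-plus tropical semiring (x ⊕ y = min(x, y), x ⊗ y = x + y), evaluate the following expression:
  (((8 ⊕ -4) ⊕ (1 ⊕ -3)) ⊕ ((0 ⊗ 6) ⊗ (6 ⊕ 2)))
(((8 ⊕ -4) ⊕ (1 ⊕ -3)) ⊕ ((0 ⊗ 6) ⊗ (6 ⊕ 2))) = -4

Expand innermost to outermost. Recall ⊕ takes the minimum of its arguments and ⊗ takes their sum. Working out the expression (((8 ⊕ -4) ⊕ (1 ⊕ -3)) ⊕ ((0 ⊗ 6) ⊗ (6 ⊕ 2))) gives -4.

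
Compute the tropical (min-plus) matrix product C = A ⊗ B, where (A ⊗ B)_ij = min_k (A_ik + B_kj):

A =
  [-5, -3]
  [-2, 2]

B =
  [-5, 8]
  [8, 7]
A ⊗ B =
  [-10, 3]
  [-7, 6]

Apply the min-plus product entry-by-entry:
  C[0][0] = min over k of (A[0][0] + B[0][0] = -5 + -5 = -10, A[0][1] + B[1][0] = -3 + 8 = 5) = -10 (attained at k = 0)
  C[0][1] = min over k of (A[0][0] + B[0][1] = -5 + 8 = 3, A[0][1] + B[1][1] = -3 + 7 = 4) = 3 (attained at k = 0)
  C[1][0] = min over k of (A[1][0] + B[0][0] = -2 + -5 = -7, A[1][1] + B[1][0] = 2 + 8 = 10) = -7 (attained at k = 0)
  C[1][1] = min over k of (A[1][0] + B[0][1] = -2 + 8 = 6, A[1][1] + B[1][1] = 2 + 7 = 9) = 6 (attained at k = 0)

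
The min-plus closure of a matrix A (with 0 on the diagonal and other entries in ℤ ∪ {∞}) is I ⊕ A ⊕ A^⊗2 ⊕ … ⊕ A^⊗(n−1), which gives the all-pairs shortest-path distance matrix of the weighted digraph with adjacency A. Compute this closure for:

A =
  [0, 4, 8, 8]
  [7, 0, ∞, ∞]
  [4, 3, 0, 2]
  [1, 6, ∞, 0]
Closure =
  [0, 4, 8, 8]
  [7, 0, 15, 15]
  [3, 3, 0, 2]
  [1, 5, 9, 0]

This is the Floyd-Warshall all-pairs shortest-path computation. For each intermediate vertex k = 0, 1, …, 3, update dist[i][j] ← min(dist[i][j], dist[i][k] + dist[k][j]). The final matrix gives, for each (i, j), the minimum total weight of any directed path from i to j (possibly empty when i = j).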